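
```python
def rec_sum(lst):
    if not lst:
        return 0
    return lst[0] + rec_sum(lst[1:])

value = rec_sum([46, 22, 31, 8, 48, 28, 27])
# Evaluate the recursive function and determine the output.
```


rec_sum([46, 22, 31, 8, 48, 28, 27])
= 46 + rec_sum([22, 31, 8, 48, 28, 27])
= 46 + 22 + rec_sum([31, 8, 48, 28, 27])
= 46 + 22 + 31 + rec_sum([8, 48, 28, 27])
= 46 + 22 + 31 + 8 + rec_sum([48, 28, 27])
= 46 + 22 + 31 + 8 + 48 + rec_sum([28, 27])
= 46 + 22 + 31 + 8 + 48 + 28 + rec_sum([27])
= 46 + 22 + 31 + 8 + 48 + 28 + 27 + rec_sum([])
= 46 + 22 + 31 + 8 + 48 + 28 + 27 + 0
= 210


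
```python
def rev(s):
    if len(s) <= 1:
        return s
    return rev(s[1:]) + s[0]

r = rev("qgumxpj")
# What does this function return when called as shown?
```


rev("qgumxpj")
= rev("gumxpj") + "q"
= rev("umxpj") + "g" + "q"
= rev("mxpj") + "u" + "g" + "q"
= rev("xpj") + "m" + "u" + "g" + "q"
= rev("pj") + "x" + "m" + "u" + "g" + "q"
= rev("j") + "p" + "x" + "m" + "u" + "g" + "q"
= "j" + "p" + "x" + "m" + "u" + "g" + "q"
= "jpxmugq"


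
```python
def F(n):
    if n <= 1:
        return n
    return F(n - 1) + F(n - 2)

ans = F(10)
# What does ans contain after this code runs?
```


F(10)
= F(9) + F(8)
= (F(8) + F(7)) + F(8)
Computing bottom-up: F(0)=0, F(1)=1, F(2)=1, F(3)=2, F(4)=3, F(5)=5, F(6)=8, F(7)=13, F(8)=21, F(9)=34, F(10)=55
= 55


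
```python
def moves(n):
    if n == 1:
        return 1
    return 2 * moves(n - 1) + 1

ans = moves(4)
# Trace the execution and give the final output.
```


moves(4)
= 2 * moves(3) + 1
= 2 * (2 * moves(2) + 1) + 1
= 2 * (2 * (2 * moves(1) + 1) + 1) + 1
Now compute bottom-up:
moves(1) = 1
moves(2) = 2 * 1 + 1 = 3
moves(3) = 2 * 3 + 1 = 7
moves(4) = 2 * 7 + 1 = 15
= 15


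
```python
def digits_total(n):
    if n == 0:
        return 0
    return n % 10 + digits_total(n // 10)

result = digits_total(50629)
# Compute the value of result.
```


digits_total(50629)
= 9 + digits_total(5062)
= 9 + 2 + digits_total(506)
= 9 + 2 + 6 + digits_total(50)
= 9 + 2 + 6 + 0 + digits_total(5)
= 9 + 2 + 6 + 0 + 5 + digits_total(0)
= 9 + 2 + 6 + 0 + 5 + 0
= 22


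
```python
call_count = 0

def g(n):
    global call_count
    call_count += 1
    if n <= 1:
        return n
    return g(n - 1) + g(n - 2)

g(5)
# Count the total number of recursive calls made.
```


g(5) calls g(4) and g(3); each non-base call branches into two more.
Let C(k) = total number of calls made by g(k), including the call to g(k) itself.
Base cases: C(0) = 1, C(1) = 1
Recurrence: C(k) = 1 + C(k-1) + C(k-2)
  C(2) = 1 + C(1) + C(0) = 1 + 1 + 1 = 3
  C(3) = 1 + C(2) + C(1) = 1 + 3 + 1 = 5
  C(4) = 1 + C(3) + C(2) = 1 + 5 + 3 = 9
  C(5) = 1 + C(4) + C(3) = 1 + 9 + 5 = 15
Total calls = C(5) = 15


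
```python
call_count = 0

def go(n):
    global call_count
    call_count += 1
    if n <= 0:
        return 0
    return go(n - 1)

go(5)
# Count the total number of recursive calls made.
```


go(5) calls go(4) calls ... calls go(0)
Total calls: 5 + 1 (for base case) = 6


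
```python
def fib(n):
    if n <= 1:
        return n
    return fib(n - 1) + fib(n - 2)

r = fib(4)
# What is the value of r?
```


fib(4)
= fib(3) + fib(2)
= (fib(2) + fib(1)) + fib(2)
Computing bottom-up: fib(0)=0, fib(1)=1, fib(2)=1, fib(3)=2, fib(4)=3
= 3


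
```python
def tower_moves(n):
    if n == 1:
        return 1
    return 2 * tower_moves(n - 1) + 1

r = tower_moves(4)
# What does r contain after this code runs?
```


tower_moves(4)
= 2 * tower_moves(3) + 1
= 2 * (2 * tower_moves(2) + 1) + 1
= 2 * (2 * (2 * tower_moves(1) + 1) + 1) + 1
Now compute bottom-up:
tower_moves(1) = 1
tower_moves(2) = 2 * 1 + 1 = 3
tower_moves(3) = 2 * 3 + 1 = 7
tower_moves(4) = 2 * 7 + 1 = 15
= 15


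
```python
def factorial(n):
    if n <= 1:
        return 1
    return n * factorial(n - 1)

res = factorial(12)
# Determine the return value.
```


factorial(12)
= 12 * factorial(11)
= 12 * 11 * factorial(10)
= 12 * 11 * 10 * factorial(9)
= 12 * 11 * 10 * 9 * factorial(8)
= 12 * 11 * 10 * 9 * 8 * factorial(7)
= 12 * 11 * 10 * 9 * 8 * 7 * factorial(6)
= 12 * 11 * 10 * 9 * 8 * 7 * 6 * factorial(5)
= 12 * 11 * 10 * 9 * 8 * 7 * 6 * 5 * factorial(4)
= 12 * 11 * 10 * 9 * 8 * 7 * 6 * 5 * 4 * factorial(3)
= 12 * 11 * 10 * 9 * 8 * 7 * 6 * 5 * 4 * 3 * factorial(2)
= 12 * 11 * 10 * 9 * 8 * 7 * 6 * 5 * 4 * 3 * 2 * factorial(1)
= 12 * 11 * 10 * 9 * 8 * 7 * 6 * 5 * 4 * 3 * 2 * 1
= 479001600


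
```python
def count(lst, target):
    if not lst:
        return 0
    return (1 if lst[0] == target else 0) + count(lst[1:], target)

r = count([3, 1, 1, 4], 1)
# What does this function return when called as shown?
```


count([3, 1, 1, 4], 1)
lst[0]=3 != 1: 0 + count([1, 1, 4], 1)
lst[0]=1 == 1: 1 + count([1, 4], 1)
lst[0]=1 == 1: 1 + count([4], 1)
lst[0]=4 != 1: 0 + count([], 1)
= 2


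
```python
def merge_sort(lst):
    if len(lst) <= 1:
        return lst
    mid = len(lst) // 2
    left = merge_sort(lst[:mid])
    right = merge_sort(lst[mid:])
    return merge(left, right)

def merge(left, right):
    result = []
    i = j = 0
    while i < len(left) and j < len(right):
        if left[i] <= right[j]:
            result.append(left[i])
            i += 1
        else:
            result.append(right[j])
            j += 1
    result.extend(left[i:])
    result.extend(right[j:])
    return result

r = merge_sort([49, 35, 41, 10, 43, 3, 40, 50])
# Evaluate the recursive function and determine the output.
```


merge_sort([49, 35, 41, 10, 43, 3, 40, 50])
Split into [49, 35, 41, 10] and [43, 3, 40, 50]
Left sorted: [10, 35, 41, 49]
Right sorted: [3, 40, 43, 50]
Merge [10, 35, 41, 49] and [3, 40, 43, 50]
= [3, 10, 35, 40, 41, 43, 49, 50]


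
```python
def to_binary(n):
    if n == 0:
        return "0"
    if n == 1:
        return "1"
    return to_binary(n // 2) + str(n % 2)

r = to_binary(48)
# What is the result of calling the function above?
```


to_binary(48)
= to_binary(24) + "0"
= to_binary(12) + "0" + "0"
= to_binary(6) + "0" + "0" + "0"
= to_binary(3) + "0" + "0" + "0" + "0"
= to_binary(1) + "1" + "0" + "0" + "0" + "0"
= "1" + "1" + "0" + "0" + "0" + "0"
= "110000"


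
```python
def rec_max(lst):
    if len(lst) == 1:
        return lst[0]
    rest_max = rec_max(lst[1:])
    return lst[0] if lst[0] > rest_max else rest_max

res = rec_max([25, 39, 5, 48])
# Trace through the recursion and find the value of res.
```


rec_max([25, 39, 5, 48])
= compare 25 with rec_max([39, 5, 48])
= compare 39 with rec_max([5, 48])
= compare 5 with rec_max([48])
Base: rec_max([48]) = 48
compare 5 with 48: max = 48
compare 39 with 48: max = 48
compare 25 with 48: max = 48
= 48


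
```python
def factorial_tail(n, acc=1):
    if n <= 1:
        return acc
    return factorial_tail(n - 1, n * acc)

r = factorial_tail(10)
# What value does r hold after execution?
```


factorial_tail(10, 1)
= factorial_tail(9, 10 * 1) = factorial_tail(9, 10)
= factorial_tail(8, 9 * 10) = factorial_tail(8, 90)
= factorial_tail(7, 8 * 90) = factorial_tail(7, 720)
= factorial_tail(6, 7 * 720) = factorial_tail(6, 5040)
= factorial_tail(5, 6 * 5040) = factorial_tail(5, 30240)
= factorial_tail(4, 5 * 30240) = factorial_tail(4, 151200)
= factorial_tail(3, 4 * 151200) = factorial_tail(3, 604800)
= factorial_tail(2, 3 * 604800) = factorial_tail(2, 1814400)
= factorial_tail(1, 2 * 1814400) = factorial_tail(1, 3628800)
n <= 1, return acc = 3628800


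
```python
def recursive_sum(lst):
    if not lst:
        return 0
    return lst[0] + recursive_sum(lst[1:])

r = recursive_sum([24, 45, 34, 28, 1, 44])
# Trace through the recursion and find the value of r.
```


recursive_sum([24, 45, 34, 28, 1, 44])
= 24 + recursive_sum([45, 34, 28, 1, 44])
= 24 + 45 + recursive_sum([34, 28, 1, 44])
= 24 + 45 + 34 + recursive_sum([28, 1, 44])
= 24 + 45 + 34 + 28 + recursive_sum([1, 44])
= 24 + 45 + 34 + 28 + 1 + recursive_sum([44])
= 24 + 45 + 34 + 28 + 1 + 44 + recursive_sum([])
= 24 + 45 + 34 + 28 + 1 + 44 + 0
= 176


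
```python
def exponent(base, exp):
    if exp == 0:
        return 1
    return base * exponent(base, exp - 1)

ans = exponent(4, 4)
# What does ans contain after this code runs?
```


exponent(4, 4)
= 4 * exponent(4, 3)
= 4 * 4 * exponent(4, 2)
= 4 * 4 * 4 * exponent(4, 1)
= 4 * 4 * 4 * 4 * exponent(4, 0)
= 4 * 4 * 4 * 4 * 1
= 256


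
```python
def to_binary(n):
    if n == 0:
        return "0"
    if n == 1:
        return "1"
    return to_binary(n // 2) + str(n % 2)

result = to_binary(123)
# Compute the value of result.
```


to_binary(123)
= to_binary(61) + "1"
= to_binary(30) + "1" + "1"
= to_binary(15) + "0" + "1" + "1"
= to_binary(7) + "1" + "0" + "1" + "1"
= to_binary(3) + "1" + "1" + "0" + "1" + "1"
= to_binary(1) + "1" + "1" + "1" + "0" + "1" + "1"
= "1" + "1" + "1" + "1" + "0" + "1" + "1"
= "1111011"


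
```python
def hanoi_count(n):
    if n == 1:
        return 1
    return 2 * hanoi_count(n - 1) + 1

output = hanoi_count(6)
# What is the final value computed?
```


hanoi_count(6)
= 2 * hanoi_count(5) + 1
= 2 * (2 * hanoi_count(4) + 1) + 1
= 2 * (2 * (2 * hanoi_count(3) + 1) + 1) + 1
= 2 * (2 * (2 * (2 * hanoi_count(2) + 1) + 1) + 1) + 1
= 2 * (2 * (2 * (2 * (2 * hanoi_count(1) + 1) + 1) + 1) + 1) + 1
Now compute bottom-up:
hanoi_count(1) = 1
hanoi_count(2) = 2 * 1 + 1 = 3
hanoi_count(3) = 2 * 3 + 1 = 7
hanoi_count(4) = 2 * 7 + 1 = 15
hanoi_count(5) = 2 * 15 + 1 = 31
hanoi_count(6) = 2 * 31 + 1 = 63
= 63


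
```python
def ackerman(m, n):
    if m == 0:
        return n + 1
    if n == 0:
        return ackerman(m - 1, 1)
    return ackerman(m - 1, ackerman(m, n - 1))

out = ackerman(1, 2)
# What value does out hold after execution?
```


ackerman(1, 2)
= ackerman(0, ackerman(1, 1))
First compute ackerman(1, 1) = 3
= ackerman(0, 3)
= 4


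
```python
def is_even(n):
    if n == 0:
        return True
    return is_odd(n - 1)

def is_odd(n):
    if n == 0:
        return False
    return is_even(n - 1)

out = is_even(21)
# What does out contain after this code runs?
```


is_even(21)
= is_odd(20)
= is_even(19)
= is_odd(18)
= is_even(17)
= is_odd(16)
= is_even(15)
= is_odd(14)
= is_even(13)
= is_odd(12)
= is_even(11)
= is_odd(10)
= is_even(9)
= is_odd(8)
= is_even(7)
= is_odd(6)
= is_even(5)
= is_odd(4)
= is_even(3)
= is_odd(2)
= is_even(1)
= is_odd(0)
n == 0: return False
= False


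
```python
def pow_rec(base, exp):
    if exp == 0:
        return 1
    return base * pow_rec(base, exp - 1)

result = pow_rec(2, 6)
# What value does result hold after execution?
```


pow_rec(2, 6)
= 2 * pow_rec(2, 5)
= 2 * 2 * pow_rec(2, 4)
= 2 * 2 * 2 * pow_rec(2, 3)
= 2 * 2 * 2 * 2 * pow_rec(2, 2)
= 2 * 2 * 2 * 2 * 2 * pow_rec(2, 1)
= 2 * 2 * 2 * 2 * 2 * 2 * pow_rec(2, 0)
= 2 * 2 * 2 * 2 * 2 * 2 * 1
= 64


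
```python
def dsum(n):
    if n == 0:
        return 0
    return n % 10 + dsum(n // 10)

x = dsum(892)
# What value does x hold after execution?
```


dsum(892)
= 2 + dsum(89)
= 2 + 9 + dsum(8)
= 2 + 9 + 8 + dsum(0)
= 2 + 9 + 8 + 0
= 19


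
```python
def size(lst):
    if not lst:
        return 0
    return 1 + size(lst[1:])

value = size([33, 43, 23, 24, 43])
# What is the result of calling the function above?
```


size([33, 43, 23, 24, 43])
= 1 + size([43, 23, 24, 43])
= 1 + 1 + size([23, 24, 43])
= 1 + 1 + 1 + size([24, 43])
= 1 + 1 + 1 + 1 + size([43])
= 1 + 1 + 1 + 1 + 1 + size([])
= 1 + 1 + 1 + 1 + 1 + 0
= 5


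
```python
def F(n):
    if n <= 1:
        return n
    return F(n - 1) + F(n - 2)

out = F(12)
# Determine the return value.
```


F(12)
= F(11) + F(10)
= (F(10) + F(9)) + F(10)
Computing bottom-up: F(0)=0, F(1)=1, F(2)=1, F(3)=2, F(4)=3, F(5)=5, F(6)=8, F(7)=13, F(8)=21, F(9)=34, F(10)=55, F(11)=89, F(12)=144
= 144


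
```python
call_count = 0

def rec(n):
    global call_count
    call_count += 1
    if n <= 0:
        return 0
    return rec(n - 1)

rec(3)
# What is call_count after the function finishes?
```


rec(3) calls rec(2) calls ... calls rec(0)
Total calls: 3 + 1 (for base case) = 4


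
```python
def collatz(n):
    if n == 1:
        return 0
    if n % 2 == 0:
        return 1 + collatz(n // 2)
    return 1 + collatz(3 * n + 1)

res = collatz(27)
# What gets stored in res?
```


collatz(27)
27 is odd -> 3*27+1 = 82 -> collatz(82)
82 is even -> collatz(41)
41 is odd -> 3*41+1 = 124 -> collatz(124)
124 is even -> collatz(62)
62 is even -> collatz(31)
31 is odd -> 3*31+1 = 94 -> collatz(94)
94 is even -> collatz(47)
47 is odd -> 3*47+1 = 142 -> collatz(142)
142 is even -> collatz(71)
71 is odd -> 3*71+1 = 214 -> collatz(214)
214 is even -> collatz(107)
107 is odd -> 3*107+1 = 322 -> collatz(322)
322 is even -> collatz(161)
161 is odd -> 3*161+1 = 484 -> collatz(484)
484 is even -> collatz(242)
242 is even -> collatz(121)
121 is odd -> 3*121+1 = 364 -> collatz(364)
364 is even -> collatz(182)
182 is even -> collatz(91)
91 is odd -> 3*91+1 = 274 -> collatz(274)
274 is even -> collatz(137)
137 is odd -> 3*137+1 = 412 -> collatz(412)
412 is even -> collatz(206)
206 is even -> collatz(103)
103 is odd -> 3*103+1 = 310 -> collatz(310)
310 is even -> collatz(155)
155 is odd -> 3*155+1 = 466 -> collatz(466)
466 is even -> collatz(233)
233 is odd -> 3*233+1 = 700 -> collatz(700)
700 is even -> collatz(350)
350 is even -> collatz(175)
175 is odd -> 3*175+1 = 526 -> collatz(526)
526 is even -> collatz(263)
263 is odd -> 3*263+1 = 790 -> collatz(790)
790 is even -> collatz(395)
395 is odd -> 3*395+1 = 1186 -> collatz(1186)
1186 is even -> collatz(593)
593 is odd -> 3*593+1 = 1780 -> collatz(1780)
1780 is even -> collatz(890)
890 is even -> collatz(445)
445 is odd -> 3*445+1 = 1336 -> collatz(1336)
1336 is even -> collatz(668)
668 is even -> collatz(334)
334 is even -> collatz(167)
167 is odd -> 3*167+1 = 502 -> collatz(502)
502 is even -> collatz(251)
251 is odd -> 3*251+1 = 754 -> collatz(754)
754 is even -> collatz(377)
377 is odd -> 3*377+1 = 1132 -> collatz(1132)
1132 is even -> collatz(566)
566 is even -> collatz(283)
283 is odd -> 3*283+1 = 850 -> collatz(850)
850 is even -> collatz(425)
425 is odd -> 3*425+1 = 1276 -> collatz(1276)
1276 is even -> collatz(638)
638 is even -> collatz(319)
319 is odd -> 3*319+1 = 958 -> collatz(958)
958 is even -> collatz(479)
479 is odd -> 3*479+1 = 1438 -> collatz(1438)
1438 is even -> collatz(719)
719 is odd -> 3*719+1 = 2158 -> collatz(2158)
2158 is even -> collatz(1079)
1079 is odd -> 3*1079+1 = 3238 -> collatz(3238)
3238 is even -> collatz(1619)
1619 is odd -> 3*1619+1 = 4858 -> collatz(4858)
4858 is even -> collatz(2429)
2429 is odd -> 3*2429+1 = 7288 -> collatz(7288)
7288 is even -> collatz(3644)
3644 is even -> collatz(1822)
1822 is even -> collatz(911)
911 is odd -> 3*911+1 = 2734 -> collatz(2734)
2734 is even -> collatz(1367)
1367 is odd -> 3*1367+1 = 4102 -> collatz(4102)
4102 is even -> collatz(2051)
2051 is odd -> 3*2051+1 = 6154 -> collatz(6154)
6154 is even -> collatz(3077)
3077 is odd -> 3*3077+1 = 9232 -> collatz(9232)
9232 is even -> collatz(4616)
4616 is even -> collatz(2308)
2308 is even -> collatz(1154)
1154 is even -> collatz(577)
577 is odd -> 3*577+1 = 1732 -> collatz(1732)
1732 is even -> collatz(866)
866 is even -> collatz(433)
433 is odd -> 3*433+1 = 1300 -> collatz(1300)
1300 is even -> collatz(650)
650 is even -> collatz(325)
325 is odd -> 3*325+1 = 976 -> collatz(976)
976 is even -> collatz(488)
488 is even -> collatz(244)
244 is even -> collatz(122)
122 is even -> collatz(61)
61 is odd -> 3*61+1 = 184 -> collatz(184)
184 is even -> collatz(92)
92 is even -> collatz(46)
46 is even -> collatz(23)
23 is odd -> 3*23+1 = 70 -> collatz(70)
70 is even -> collatz(35)
35 is odd -> 3*35+1 = 106 -> collatz(106)
106 is even -> collatz(53)
53 is odd -> 3*53+1 = 160 -> collatz(160)
160 is even -> collatz(80)
80 is even -> collatz(40)
40 is even -> collatz(20)
20 is even -> collatz(10)
10 is even -> collatz(5)
5 is odd -> 3*5+1 = 16 -> collatz(16)
16 is even -> collatz(8)
8 is even -> collatz(4)
4 is even -> collatz(2)
2 is even -> collatz(1)
Reached 1 after 111 steps
= 111


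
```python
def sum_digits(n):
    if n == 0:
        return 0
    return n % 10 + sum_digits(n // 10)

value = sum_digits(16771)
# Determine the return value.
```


sum_digits(16771)
= 1 + sum_digits(1677)
= 1 + 7 + sum_digits(167)
= 1 + 7 + 7 + sum_digits(16)
= 1 + 7 + 7 + 6 + sum_digits(1)
= 1 + 7 + 7 + 6 + 1 + sum_digits(0)
= 1 + 7 + 7 + 6 + 1 + 0
= 22


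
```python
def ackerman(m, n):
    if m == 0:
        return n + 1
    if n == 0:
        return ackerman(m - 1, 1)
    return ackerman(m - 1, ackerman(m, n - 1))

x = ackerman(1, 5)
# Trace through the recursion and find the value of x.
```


ackerman(1, 5)
= ackerman(0, ackerman(1, 4))
First compute ackerman(1, 4) = 6
= ackerman(0, 6)
= 7


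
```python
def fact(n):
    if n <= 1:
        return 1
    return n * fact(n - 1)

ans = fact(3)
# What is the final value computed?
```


fact(3)
= 3 * fact(2)
= 3 * 2 * fact(1)
= 3 * 2 * 1
= 6


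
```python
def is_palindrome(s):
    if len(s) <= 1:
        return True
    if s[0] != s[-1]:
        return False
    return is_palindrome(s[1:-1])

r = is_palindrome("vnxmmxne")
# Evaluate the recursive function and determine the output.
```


is_palindrome("vnxmmxne")
"vnxmmxne": s[0]='v' != s[-1]='e' -> False
= False


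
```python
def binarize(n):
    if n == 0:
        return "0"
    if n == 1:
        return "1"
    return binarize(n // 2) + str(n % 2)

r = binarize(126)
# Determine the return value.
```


binarize(126)
= binarize(63) + "0"
= binarize(31) + "1" + "0"
= binarize(15) + "1" + "1" + "0"
= binarize(7) + "1" + "1" + "1" + "0"
= binarize(3) + "1" + "1" + "1" + "1" + "0"
= binarize(1) + "1" + "1" + "1" + "1" + "1" + "0"
= "1" + "1" + "1" + "1" + "1" + "1" + "0"
= "1111110"


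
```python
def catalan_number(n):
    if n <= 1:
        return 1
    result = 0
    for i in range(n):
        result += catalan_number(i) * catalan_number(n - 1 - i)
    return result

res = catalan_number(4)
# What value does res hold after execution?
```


catalan_number(4)
= sum of catalan_number(i) * catalan_number(4-1-i) for i in 0..3
First compute sub-values bottom-up:
  catalan_number(0) = 1, catalan_number(1) = 1
  catalan_number(2) = 1*1 + 1*1 = 2
  catalan_number(3) = 1*2 + 1*1 + 2*1 = 5
Now catalan_number(4):
  catalan_number(0)*catalan_number(3) = 1*5 = 5
  catalan_number(1)*catalan_number(2) = 1*2 = 2
  catalan_number(2)*catalan_number(1) = 2*1 = 2
  catalan_number(3)*catalan_number(0) = 5*1 = 5
= 5 + 2 + 2 + 5
= 14


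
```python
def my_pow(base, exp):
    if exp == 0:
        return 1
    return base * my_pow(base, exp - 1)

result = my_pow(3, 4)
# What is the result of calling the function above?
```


my_pow(3, 4)
= 3 * my_pow(3, 3)
= 3 * 3 * my_pow(3, 2)
= 3 * 3 * 3 * my_pow(3, 1)
= 3 * 3 * 3 * 3 * my_pow(3, 0)
= 3 * 3 * 3 * 3 * 1
= 81


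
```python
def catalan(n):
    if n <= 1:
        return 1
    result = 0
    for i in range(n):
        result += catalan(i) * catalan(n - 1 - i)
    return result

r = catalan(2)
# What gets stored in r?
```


catalan(2)
= sum of catalan(i) * catalan(2-1-i) for i in 0..1
  catalan(0)*catalan(1) = 1*1 = 1
  catalan(1)*catalan(0) = 1*1 = 1
= 1 + 1
= 2


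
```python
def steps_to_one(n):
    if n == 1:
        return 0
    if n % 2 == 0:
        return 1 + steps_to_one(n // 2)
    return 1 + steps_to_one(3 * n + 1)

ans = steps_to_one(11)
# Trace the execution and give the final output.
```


steps_to_one(11)
11 is odd -> 3*11+1 = 34 -> steps_to_one(34)
34 is even -> steps_to_one(17)
17 is odd -> 3*17+1 = 52 -> steps_to_one(52)
52 is even -> steps_to_one(26)
26 is even -> steps_to_one(13)
13 is odd -> 3*13+1 = 40 -> steps_to_one(40)
40 is even -> steps_to_one(20)
20 is even -> steps_to_one(10)
10 is even -> steps_to_one(5)
5 is odd -> 3*5+1 = 16 -> steps_to_one(16)
16 is even -> steps_to_one(8)
8 is even -> steps_to_one(4)
4 is even -> steps_to_one(2)
2 is even -> steps_to_one(1)
Reached 1 after 14 steps
= 14


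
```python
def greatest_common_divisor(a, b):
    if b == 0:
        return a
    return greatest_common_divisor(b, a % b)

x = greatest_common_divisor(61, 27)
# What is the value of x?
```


greatest_common_divisor(61, 27)
= greatest_common_divisor(27, 61 % 27) = greatest_common_divisor(27, 7)
= greatest_common_divisor(7, 27 % 7) = greatest_common_divisor(7, 6)
= greatest_common_divisor(6, 7 % 6) = greatest_common_divisor(6, 1)
= greatest_common_divisor(1, 6 % 1) = greatest_common_divisor(1, 0)
b == 0, return a = 1


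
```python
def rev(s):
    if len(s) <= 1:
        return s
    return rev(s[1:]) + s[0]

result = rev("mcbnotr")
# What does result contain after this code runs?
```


rev("mcbnotr")
= rev("cbnotr") + "m"
= rev("bnotr") + "c" + "m"
= rev("notr") + "b" + "c" + "m"
= rev("otr") + "n" + "b" + "c" + "m"
= rev("tr") + "o" + "n" + "b" + "c" + "m"
= rev("r") + "t" + "o" + "n" + "b" + "c" + "m"
= "r" + "t" + "o" + "n" + "b" + "c" + "m"
= "rtonbcm"


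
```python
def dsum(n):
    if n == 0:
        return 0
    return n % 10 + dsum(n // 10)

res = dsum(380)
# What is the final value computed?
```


dsum(380)
= 0 + dsum(38)
= 0 + 8 + dsum(3)
= 0 + 8 + 3 + dsum(0)
= 0 + 8 + 3 + 0
= 11


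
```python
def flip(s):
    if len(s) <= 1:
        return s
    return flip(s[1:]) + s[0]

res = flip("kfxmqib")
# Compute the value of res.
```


flip("kfxmqib")
= flip("fxmqib") + "k"
= flip("xmqib") + "f" + "k"
= flip("mqib") + "x" + "f" + "k"
= flip("qib") + "m" + "x" + "f" + "k"
= flip("ib") + "q" + "m" + "x" + "f" + "k"
= flip("b") + "i" + "q" + "m" + "x" + "f" + "k"
= "b" + "i" + "q" + "m" + "x" + "f" + "k"
= "biqmxfk"


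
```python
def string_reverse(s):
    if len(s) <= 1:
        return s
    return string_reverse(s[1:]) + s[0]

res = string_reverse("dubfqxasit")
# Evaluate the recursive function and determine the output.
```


string_reverse("dubfqxasit")
= string_reverse("ubfqxasit") + "d"
= string_reverse("bfqxasit") + "u" + "d"
= string_reverse("fqxasit") + "b" + "u" + "d"
= string_reverse("qxasit") + "f" + "b" + "u" + "d"
= string_reverse("xasit") + "q" + "f" + "b" + "u" + "d"
= string_reverse("asit") + "x" + "q" + "f" + "b" + "u" + "d"
= string_reverse("sit") + "a" + "x" + "q" + "f" + "b" + "u" + "d"
= string_reverse("it") + "s" + "a" + "x" + "q" + "f" + "b" + "u" + "d"
= string_reverse("t") + "i" + "s" + "a" + "x" + "q" + "f" + "b" + "u" + "d"
= "t" + "i" + "s" + "a" + "x" + "q" + "f" + "b" + "u" + "d"
= "tisaxqfbud"


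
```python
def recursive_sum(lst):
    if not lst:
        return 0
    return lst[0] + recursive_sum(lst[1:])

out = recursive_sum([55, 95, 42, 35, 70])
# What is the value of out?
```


recursive_sum([55, 95, 42, 35, 70])
= 55 + recursive_sum([95, 42, 35, 70])
= 55 + 95 + recursive_sum([42, 35, 70])
= 55 + 95 + 42 + recursive_sum([35, 70])
= 55 + 95 + 42 + 35 + recursive_sum([70])
= 55 + 95 + 42 + 35 + 70 + recursive_sum([])
= 55 + 95 + 42 + 35 + 70 + 0
= 297


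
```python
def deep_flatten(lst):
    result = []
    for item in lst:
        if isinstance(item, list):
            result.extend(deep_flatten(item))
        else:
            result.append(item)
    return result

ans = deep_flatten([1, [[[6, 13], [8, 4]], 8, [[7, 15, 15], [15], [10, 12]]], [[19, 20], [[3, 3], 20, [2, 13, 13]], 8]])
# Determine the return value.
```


deep_flatten([1, [[[6, 13], [8, 4]], 8, [[7, 15, 15], [15], [10, 12]]], [[19, 20], [[3, 3], 20, [2, 13, 13]], 8]])
Processing each element:
  1 is not a list -> append 1
  [[[6, 13], [8, 4]], 8, [[7, 15, 15], [15], [10, 12]]] is a list -> deep_flatten recursively -> [6, 13, 8, 4, 8, 7, 15, 15, 15, 10, 12]
  [[19, 20], [[3, 3], 20, [2, 13, 13]], 8] is a list -> deep_flatten recursively -> [19, 20, 3, 3, 20, 2, 13, 13, 8]
= [1, 6, 13, 8, 4, 8, 7, 15, 15, 15, 10, 12, 19, 20, 3, 3, 20, 2, 13, 13, 8]


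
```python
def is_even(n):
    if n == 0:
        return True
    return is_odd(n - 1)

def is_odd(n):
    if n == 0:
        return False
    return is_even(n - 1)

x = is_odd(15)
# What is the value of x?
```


is_odd(15)
= is_even(14)
= is_odd(13)
= is_even(12)
= is_odd(11)
= is_even(10)
= is_odd(9)
= is_even(8)
= is_odd(7)
= is_even(6)
= is_odd(5)
= is_even(4)
= is_odd(3)
= is_even(2)
= is_odd(1)
= is_even(0)
n == 0: return True
= True


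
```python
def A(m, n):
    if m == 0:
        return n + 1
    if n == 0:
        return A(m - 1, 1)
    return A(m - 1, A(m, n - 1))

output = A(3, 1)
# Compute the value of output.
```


A(3, 1)
= A(2, A(3, 0))
First compute A(3, 0) = 5
= A(2, 5)
= 13


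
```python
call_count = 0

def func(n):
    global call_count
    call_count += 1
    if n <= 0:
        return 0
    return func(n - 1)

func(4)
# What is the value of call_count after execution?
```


func(4) calls func(3) calls ... calls func(0)
Total calls: 4 + 1 (for base case) = 5


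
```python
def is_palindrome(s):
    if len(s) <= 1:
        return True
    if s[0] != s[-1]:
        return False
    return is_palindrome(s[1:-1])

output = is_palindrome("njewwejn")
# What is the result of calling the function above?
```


is_palindrome("njewwejn")
"njewwejn": s[0]='n' == s[-1]='n' -> is_palindrome("jewwej")
"jewwej": s[0]='j' == s[-1]='j' -> is_palindrome("ewwe")
"ewwe": s[0]='e' == s[-1]='e' -> is_palindrome("ww")
"ww": s[0]='w' == s[-1]='w' -> is_palindrome("")
"": len <= 1 -> True
= True


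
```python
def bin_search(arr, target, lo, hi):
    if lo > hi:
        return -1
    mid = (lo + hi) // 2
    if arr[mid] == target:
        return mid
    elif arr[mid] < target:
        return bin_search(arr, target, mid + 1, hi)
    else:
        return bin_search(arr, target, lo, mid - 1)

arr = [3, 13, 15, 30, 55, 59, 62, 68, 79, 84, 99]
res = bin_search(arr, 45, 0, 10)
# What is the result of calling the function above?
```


bin_search(arr, 45, 0, 10)
lo=0, hi=10, mid=5, arr[mid]=59
59 > 45, search left half
lo=0, hi=4, mid=2, arr[mid]=15
15 < 45, search right half
lo=3, hi=4, mid=3, arr[mid]=30
30 < 45, search right half
lo=4, hi=4, mid=4, arr[mid]=55
55 > 45, search left half
lo > hi, target not found, return -1
= -1


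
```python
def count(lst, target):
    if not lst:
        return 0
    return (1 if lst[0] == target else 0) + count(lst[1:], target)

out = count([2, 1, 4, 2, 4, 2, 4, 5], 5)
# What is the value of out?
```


count([2, 1, 4, 2, 4, 2, 4, 5], 5)
lst[0]=2 != 5: 0 + count([1, 4, 2, 4, 2, 4, 5], 5)
lst[0]=1 != 5: 0 + count([4, 2, 4, 2, 4, 5], 5)
lst[0]=4 != 5: 0 + count([2, 4, 2, 4, 5], 5)
lst[0]=2 != 5: 0 + count([4, 2, 4, 5], 5)
lst[0]=4 != 5: 0 + count([2, 4, 5], 5)
lst[0]=2 != 5: 0 + count([4, 5], 5)
lst[0]=4 != 5: 0 + count([5], 5)
lst[0]=5 == 5: 1 + count([], 5)
= 1


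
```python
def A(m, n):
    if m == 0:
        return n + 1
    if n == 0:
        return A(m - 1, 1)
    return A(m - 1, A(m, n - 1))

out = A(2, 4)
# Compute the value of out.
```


A(2, 4)
= A(1, A(2, 3))
First compute A(2, 3) = 9
= A(1, 9)
= 11


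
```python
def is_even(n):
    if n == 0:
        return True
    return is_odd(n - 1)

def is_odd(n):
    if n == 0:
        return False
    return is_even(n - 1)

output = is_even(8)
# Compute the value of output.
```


is_even(8)
= is_odd(7)
= is_even(6)
= is_odd(5)
= is_even(4)
= is_odd(3)
= is_even(2)
= is_odd(1)
= is_even(0)
n == 0: return True
= True


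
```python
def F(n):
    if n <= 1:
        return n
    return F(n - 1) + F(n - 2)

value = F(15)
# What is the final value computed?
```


F(15)
= F(14) + F(13)
= (F(13) + F(12)) + F(13)
Computing bottom-up: F(0)=0, F(1)=1, F(2)=1, F(3)=2, F(4)=3, F(5)=5, F(6)=8, F(7)=13, F(8)=21, F(9)=34, F(10)=55, F(11)=89, F(12)=144, F(13)=233, F(14)=377, F(15)=610
= 610


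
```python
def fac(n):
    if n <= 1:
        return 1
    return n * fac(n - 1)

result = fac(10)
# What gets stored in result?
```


fac(10)
= 10 * fac(9)
= 10 * 9 * fac(8)
= 10 * 9 * 8 * fac(7)
= 10 * 9 * 8 * 7 * fac(6)
= 10 * 9 * 8 * 7 * 6 * fac(5)
= 10 * 9 * 8 * 7 * 6 * 5 * fac(4)
= 10 * 9 * 8 * 7 * 6 * 5 * 4 * fac(3)
= 10 * 9 * 8 * 7 * 6 * 5 * 4 * 3 * fac(2)
= 10 * 9 * 8 * 7 * 6 * 5 * 4 * 3 * 2 * fac(1)
= 10 * 9 * 8 * 7 * 6 * 5 * 4 * 3 * 2 * 1
= 3628800


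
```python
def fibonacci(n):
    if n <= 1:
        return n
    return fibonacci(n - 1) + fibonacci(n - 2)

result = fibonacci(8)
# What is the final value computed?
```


fibonacci(8)
= fibonacci(7) + fibonacci(6)
= (fibonacci(6) + fibonacci(5)) + fibonacci(6)
Computing bottom-up: fibonacci(0)=0, fibonacci(1)=1, fibonacci(2)=1, fibonacci(3)=2, fibonacci(4)=3, fibonacci(5)=5, fibonacci(6)=8, fibonacci(7)=13, fibonacci(8)=21
= 21


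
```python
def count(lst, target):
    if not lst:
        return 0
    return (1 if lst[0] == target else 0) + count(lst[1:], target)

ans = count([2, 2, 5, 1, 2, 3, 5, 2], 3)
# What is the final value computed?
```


count([2, 2, 5, 1, 2, 3, 5, 2], 3)
lst[0]=2 != 3: 0 + count([2, 5, 1, 2, 3, 5, 2], 3)
lst[0]=2 != 3: 0 + count([5, 1, 2, 3, 5, 2], 3)
lst[0]=5 != 3: 0 + count([1, 2, 3, 5, 2], 3)
lst[0]=1 != 3: 0 + count([2, 3, 5, 2], 3)
lst[0]=2 != 3: 0 + count([3, 5, 2], 3)
lst[0]=3 == 3: 1 + count([5, 2], 3)
lst[0]=5 != 3: 0 + count([2], 3)
lst[0]=2 != 3: 0 + count([], 3)
= 1


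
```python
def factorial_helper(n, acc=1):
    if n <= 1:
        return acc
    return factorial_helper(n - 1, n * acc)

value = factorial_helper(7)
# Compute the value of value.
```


factorial_helper(7, 1)
= factorial_helper(6, 7 * 1) = factorial_helper(6, 7)
= factorial_helper(5, 6 * 7) = factorial_helper(5, 42)
= factorial_helper(4, 5 * 42) = factorial_helper(4, 210)
= factorial_helper(3, 4 * 210) = factorial_helper(3, 840)
= factorial_helper(2, 3 * 840) = factorial_helper(2, 2520)
= factorial_helper(1, 2 * 2520) = factorial_helper(1, 5040)
n <= 1, return acc = 5040


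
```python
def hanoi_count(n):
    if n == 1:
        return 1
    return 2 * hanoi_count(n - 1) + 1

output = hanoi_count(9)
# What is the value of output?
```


hanoi_count(9)
= 2 * hanoi_count(8) + 1
= 2 * (2 * hanoi_count(7) + 1) + 1
= 2 * (2 * (2 * hanoi_count(6) + 1) + 1) + 1
= 2 * (2 * (2 * (2 * hanoi_count(5) + 1) + 1) + 1) + 1
= 2 * (2 * (2 * (2 * (2 * hanoi_count(4) + 1) + 1) + 1) + 1) + 1
= 2 * (2 * (2 * (2 * (2 * (2 * hanoi_count(3) + 1) + 1) + 1) + 1) + 1) + 1
= 2 * (2 * (2 * (2 * (2 * (2 * (2 * hanoi_count(2) + 1) + 1) + 1) + 1) + 1) + 1) + 1
= 2 * (2 * (2 * (2 * (2 * (2 * (2 * (2 * hanoi_count(1) + 1) + 1) + 1) + 1) + 1) + 1) + 1) + 1
Now compute bottom-up:
hanoi_count(1) = 1
hanoi_count(2) = 2 * 1 + 1 = 3
hanoi_count(3) = 2 * 3 + 1 = 7
hanoi_count(4) = 2 * 7 + 1 = 15
hanoi_count(5) = 2 * 15 + 1 = 31
hanoi_count(6) = 2 * 31 + 1 = 63
hanoi_count(7) = 2 * 63 + 1 = 127
hanoi_count(8) = 2 * 127 + 1 = 255
hanoi_count(9) = 2 * 255 + 1 = 511
= 511


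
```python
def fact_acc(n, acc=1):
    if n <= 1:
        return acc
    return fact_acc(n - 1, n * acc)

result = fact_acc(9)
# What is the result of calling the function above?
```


fact_acc(9, 1)
= fact_acc(8, 9 * 1) = fact_acc(8, 9)
= fact_acc(7, 8 * 9) = fact_acc(7, 72)
= fact_acc(6, 7 * 72) = fact_acc(6, 504)
= fact_acc(5, 6 * 504) = fact_acc(5, 3024)
= fact_acc(4, 5 * 3024) = fact_acc(4, 15120)
= fact_acc(3, 4 * 15120) = fact_acc(3, 60480)
= fact_acc(2, 3 * 60480) = fact_acc(2, 181440)
= fact_acc(1, 2 * 181440) = fact_acc(1, 362880)
n <= 1, return acc = 362880


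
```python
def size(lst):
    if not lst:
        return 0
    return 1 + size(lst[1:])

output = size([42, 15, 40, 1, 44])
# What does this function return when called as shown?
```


size([42, 15, 40, 1, 44])
= 1 + size([15, 40, 1, 44])
= 1 + 1 + size([40, 1, 44])
= 1 + 1 + 1 + size([1, 44])
= 1 + 1 + 1 + 1 + size([44])
= 1 + 1 + 1 + 1 + 1 + size([])
= 1 + 1 + 1 + 1 + 1 + 0
= 5


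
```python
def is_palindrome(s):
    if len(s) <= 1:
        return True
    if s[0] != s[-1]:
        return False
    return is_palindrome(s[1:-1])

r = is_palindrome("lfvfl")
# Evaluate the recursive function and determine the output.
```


is_palindrome("lfvfl")
"lfvfl": s[0]='l' == s[-1]='l' -> is_palindrome("fvf")
"fvf": s[0]='f' == s[-1]='f' -> is_palindrome("v")
"v": len <= 1 -> True
= True


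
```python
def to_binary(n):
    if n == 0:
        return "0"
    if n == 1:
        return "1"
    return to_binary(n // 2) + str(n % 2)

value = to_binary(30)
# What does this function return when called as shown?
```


to_binary(30)
= to_binary(15) + "0"
= to_binary(7) + "1" + "0"
= to_binary(3) + "1" + "1" + "0"
= to_binary(1) + "1" + "1" + "1" + "0"
= "1" + "1" + "1" + "1" + "0"
= "11110"


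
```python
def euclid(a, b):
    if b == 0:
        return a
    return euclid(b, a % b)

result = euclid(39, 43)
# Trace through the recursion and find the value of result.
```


euclid(39, 43)
= euclid(43, 39 % 43) = euclid(43, 39)
= euclid(39, 43 % 39) = euclid(39, 4)
= euclid(4, 39 % 4) = euclid(4, 3)
= euclid(3, 4 % 3) = euclid(3, 1)
= euclid(1, 3 % 1) = euclid(1, 0)
b == 0, return a = 1


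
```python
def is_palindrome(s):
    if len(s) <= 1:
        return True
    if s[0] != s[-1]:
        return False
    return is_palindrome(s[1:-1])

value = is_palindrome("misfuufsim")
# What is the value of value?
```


is_palindrome("misfuufsim")
"misfuufsim": s[0]='m' == s[-1]='m' -> is_palindrome("isfuufsi")
"isfuufsi": s[0]='i' == s[-1]='i' -> is_palindrome("sfuufs")
"sfuufs": s[0]='s' == s[-1]='s' -> is_palindrome("fuuf")
"fuuf": s[0]='f' == s[-1]='f' -> is_palindrome("uu")
"uu": s[0]='u' == s[-1]='u' -> is_palindrome("")
"": len <= 1 -> True
= True


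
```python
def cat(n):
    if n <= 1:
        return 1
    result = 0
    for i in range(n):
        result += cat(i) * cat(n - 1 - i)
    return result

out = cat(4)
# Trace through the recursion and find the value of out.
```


cat(4)
= sum of cat(i) * cat(4-1-i) for i in 0..3
First compute sub-values bottom-up:
  cat(0) = 1, cat(1) = 1
  cat(2) = 1*1 + 1*1 = 2
  cat(3) = 1*2 + 1*1 + 2*1 = 5
Now cat(4):
  cat(0)*cat(3) = 1*5 = 5
  cat(1)*cat(2) = 1*2 = 2
  cat(2)*cat(1) = 2*1 = 2
  cat(3)*cat(0) = 5*1 = 5
= 5 + 2 + 2 + 5
= 14


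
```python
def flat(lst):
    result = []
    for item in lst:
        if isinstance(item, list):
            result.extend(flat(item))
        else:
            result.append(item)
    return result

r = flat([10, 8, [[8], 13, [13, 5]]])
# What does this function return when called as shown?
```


flat([10, 8, [[8], 13, [13, 5]]])
Processing each element:
  10 is not a list -> append 10
  8 is not a list -> append 8
  [[8], 13, [13, 5]] is a list -> flat recursively -> [8, 13, 13, 5]
= [10, 8, 8, 13, 13, 5]


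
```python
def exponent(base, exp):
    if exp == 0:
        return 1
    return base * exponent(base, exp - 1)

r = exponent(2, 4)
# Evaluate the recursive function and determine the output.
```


exponent(2, 4)
= 2 * exponent(2, 3)
= 2 * 2 * exponent(2, 2)
= 2 * 2 * 2 * exponent(2, 1)
= 2 * 2 * 2 * 2 * exponent(2, 0)
= 2 * 2 * 2 * 2 * 1
= 16


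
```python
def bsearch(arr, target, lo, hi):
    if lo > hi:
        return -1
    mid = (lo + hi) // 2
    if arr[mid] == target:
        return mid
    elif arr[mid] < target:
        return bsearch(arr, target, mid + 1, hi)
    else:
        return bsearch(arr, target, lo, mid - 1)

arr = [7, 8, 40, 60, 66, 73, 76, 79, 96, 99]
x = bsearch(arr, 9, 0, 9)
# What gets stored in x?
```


bsearch(arr, 9, 0, 9)
lo=0, hi=9, mid=4, arr[mid]=66
66 > 9, search left half
lo=0, hi=3, mid=1, arr[mid]=8
8 < 9, search right half
lo=2, hi=3, mid=2, arr[mid]=40
40 > 9, search left half
lo > hi, target not found, return -1
= -1


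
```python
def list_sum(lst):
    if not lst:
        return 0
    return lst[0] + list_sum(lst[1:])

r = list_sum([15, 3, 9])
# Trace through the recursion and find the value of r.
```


list_sum([15, 3, 9])
= 15 + list_sum([3, 9])
= 15 + 3 + list_sum([9])
= 15 + 3 + 9 + list_sum([])
= 15 + 3 + 9 + 0
= 27


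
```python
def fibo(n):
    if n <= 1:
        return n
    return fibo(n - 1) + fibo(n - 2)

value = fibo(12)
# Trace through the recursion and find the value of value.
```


fibo(12)
= fibo(11) + fibo(10)
= (fibo(10) + fibo(9)) + fibo(10)
Computing bottom-up: fibo(0)=0, fibo(1)=1, fibo(2)=1, fibo(3)=2, fibo(4)=3, fibo(5)=5, fibo(6)=8, fibo(7)=13, fibo(8)=21, fibo(9)=34, fibo(10)=55, fibo(11)=89, fibo(12)=144
= 144


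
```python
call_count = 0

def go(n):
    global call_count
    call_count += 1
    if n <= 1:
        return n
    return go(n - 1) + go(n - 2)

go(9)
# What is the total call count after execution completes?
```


go(9) calls go(8) and go(7); each non-base call branches into two more.
Let C(k) = total number of calls made by go(k), including the call to go(k) itself.
Base cases: C(0) = 1, C(1) = 1
Recurrence: C(k) = 1 + C(k-1) + C(k-2)
  C(2) = 1 + C(1) + C(0) = 1 + 1 + 1 = 3
  C(3) = 1 + C(2) + C(1) = 1 + 3 + 1 = 5
  C(4) = 1 + C(3) + C(2) = 1 + 5 + 3 = 9
  C(5) = 1 + C(4) + C(3) = 1 + 9 + 5 = 15
  C(6) = 1 + C(5) + C(4) = 1 + 15 + 9 = 25
  C(7) = 1 + C(6) + C(5) = 1 + 25 + 15 = 41
  C(8) = 1 + C(7) + C(6) = 1 + 41 + 25 = 67
  C(9) = 1 + C(8) + C(7) = 1 + 67 + 41 = 109
Total calls = C(9) = 109


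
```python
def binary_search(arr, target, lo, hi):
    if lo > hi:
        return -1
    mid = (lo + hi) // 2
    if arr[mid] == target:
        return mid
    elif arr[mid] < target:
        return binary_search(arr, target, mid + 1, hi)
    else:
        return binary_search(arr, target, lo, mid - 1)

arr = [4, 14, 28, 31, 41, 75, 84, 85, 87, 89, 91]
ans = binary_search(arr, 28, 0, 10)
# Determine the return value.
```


binary_search(arr, 28, 0, 10)
lo=0, hi=10, mid=5, arr[mid]=75
75 > 28, search left half
lo=0, hi=4, mid=2, arr[mid]=28
arr[2] == 28, found at index 2
= 2


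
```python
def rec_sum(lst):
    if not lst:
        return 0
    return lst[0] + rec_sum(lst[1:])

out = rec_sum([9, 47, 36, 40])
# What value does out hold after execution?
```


rec_sum([9, 47, 36, 40])
= 9 + rec_sum([47, 36, 40])
= 9 + 47 + rec_sum([36, 40])
= 9 + 47 + 36 + rec_sum([40])
= 9 + 47 + 36 + 40 + rec_sum([])
= 9 + 47 + 36 + 40 + 0
= 132


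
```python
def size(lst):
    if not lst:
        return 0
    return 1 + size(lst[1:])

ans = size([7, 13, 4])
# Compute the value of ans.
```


size([7, 13, 4])
= 1 + size([13, 4])
= 1 + 1 + size([4])
= 1 + 1 + 1 + size([])
= 1 + 1 + 1 + 0
= 3


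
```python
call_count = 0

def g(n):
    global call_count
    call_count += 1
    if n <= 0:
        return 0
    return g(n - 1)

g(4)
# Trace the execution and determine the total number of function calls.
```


g(4) calls g(3) calls ... calls g(0)
Total calls: 4 + 1 (for base case) = 5


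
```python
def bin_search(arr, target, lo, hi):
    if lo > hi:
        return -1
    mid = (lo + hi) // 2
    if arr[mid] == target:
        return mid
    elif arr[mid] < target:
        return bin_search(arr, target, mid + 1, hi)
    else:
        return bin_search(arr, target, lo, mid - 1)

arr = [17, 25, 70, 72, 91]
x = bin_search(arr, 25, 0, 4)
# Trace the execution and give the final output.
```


bin_search(arr, 25, 0, 4)
lo=0, hi=4, mid=2, arr[mid]=70
70 > 25, search left half
lo=0, hi=1, mid=0, arr[mid]=17
17 < 25, search right half
lo=1, hi=1, mid=1, arr[mid]=25
arr[1] == 25, found at index 1
= 1


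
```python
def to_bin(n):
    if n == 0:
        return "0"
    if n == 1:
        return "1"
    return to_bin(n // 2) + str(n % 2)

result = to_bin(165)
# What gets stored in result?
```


to_bin(165)
= to_bin(82) + "1"
= to_bin(41) + "0" + "1"
= to_bin(20) + "1" + "0" + "1"
= to_bin(10) + "0" + "1" + "0" + "1"
= to_bin(5) + "0" + "0" + "1" + "0" + "1"
= to_bin(2) + "1" + "0" + "0" + "1" + "0" + "1"
= to_bin(1) + "0" + "1" + "0" + "0" + "1" + "0" + "1"
= "1" + "0" + "1" + "0" + "0" + "1" + "0" + "1"
= "10100101"


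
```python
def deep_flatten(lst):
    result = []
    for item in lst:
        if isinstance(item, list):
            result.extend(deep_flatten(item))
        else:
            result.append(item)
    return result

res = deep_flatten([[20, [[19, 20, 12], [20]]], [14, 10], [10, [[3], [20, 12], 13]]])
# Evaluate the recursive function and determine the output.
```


deep_flatten([[20, [[19, 20, 12], [20]]], [14, 10], [10, [[3], [20, 12], 13]]])
Processing each element:
  [20, [[19, 20, 12], [20]]] is a list -> deep_flatten recursively -> [20, 19, 20, 12, 20]
  [14, 10] is a list -> deep_flatten recursively -> [14, 10]
  [10, [[3], [20, 12], 13]] is a list -> deep_flatten recursively -> [10, 3, 20, 12, 13]
= [20, 19, 20, 12, 20, 14, 10, 10, 3, 20, 12, 13]
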